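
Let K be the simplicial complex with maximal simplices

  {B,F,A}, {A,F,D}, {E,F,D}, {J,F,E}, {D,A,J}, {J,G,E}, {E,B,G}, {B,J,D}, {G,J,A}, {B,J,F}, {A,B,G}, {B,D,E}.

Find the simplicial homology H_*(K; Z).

Order the vertices as A < B < D < E < F < G < J. Listing each simplex with vertices in this order, K has dimension 2 with simplices:

  0-simplices (7): A, B, D, E, F, G, J
  1-simplices (18): AB, AD, AF, AG, AJ, BD, BE, BF, BG, BJ, DE, DF, DJ, EF, EG, EJ, FJ, GJ
  2-simplices (12): ABF, ABG, ADF, ADJ, AGJ, BDE, BDJ, BEG, BFJ, DEF, EFJ, EGJ

so the chain groups are C_0 ≅ Z^7, C_1 ≅ Z^18, C_2 ≅ Z^12.

Boundary ∂_1: C_1 → C_0 sends each edge [p,q] (with p < q) to q − p. For instance
  ∂BE = E − B.
As a 7×18 matrix over Z this has rank 6, with invariant factors (1,1,1,1,1,1).

The boundary map ∂_2: C_2 → C_1 maps a triangle to the signed sum of its edges. For instance
  ∂EGJ = GJ − EJ + EG,
  ∂DEF = EF − DF + DE.
As a 18×12 matrix over Z this has rank 12, with invariant factors (1,1,1,1,1,1,1,1,1,1,1,2).

Reading off H_k = ker ∂_k / im ∂_{k+1}:

  H_0: rank C_0 − rank ∂_1 = 7 − 6 = 1, and the invariant factors of ∂_1 are all 1, so H_0 = Z.
  H_1: rank ker ∂_1 − rank ∂_2 = (18 − 6) − 12 = 0, and ∂_2 has invariant factor 2 > 1, so H_1 = Z/2.
  H_2: rank ker ∂_2 − rank ∂_3 = (12 − 12) − 0 = 0, and there is no ∂_3, so H_2 = 0.

As a check, the Euler characteristic is 7 − 18 + 12 = 1, which agrees with 1 − 0 + 0 = 1.
(K is a triangulation of the real projective plane RP^2.)

H_0 = Z,  H_1 = Z/2,  H_2 = 0.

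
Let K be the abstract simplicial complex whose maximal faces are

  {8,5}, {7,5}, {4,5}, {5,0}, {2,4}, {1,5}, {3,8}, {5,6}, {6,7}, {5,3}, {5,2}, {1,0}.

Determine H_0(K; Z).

H_0 ≅ Z.

Take the total order 0 < 1 < 2 < 3 < 4 < 5 < 6 < 7 < 8 on the vertex set. Then K (dimension 1) consists of the simplices:

  0-simplices (9): [0], [1], [2], [3], [4], [5], [6], [7], [8]
  1-simplices (12): [0,1], [0,5], [1,5], [2,4], [2,5], [3,5], [3,8], [4,5], [5,6], [5,7], [5,8], [6,7]

so the chain groups are C_0 ≅ Z^9, C_1 ≅ Z^12.

∂_1: C_1 → C_0 maps an edge to its endpoints' difference, ∂[p,q] = q − p.
As a 9×12 matrix over Z this has rank 8, with invariant factors (1,1,1,1,1,1,1,1).

Now H_k = ker ∂_k / im ∂_{k+1}, so:

  H_0: rank C_0 − rank ∂_1 = 9 − 8 = 1, and the invariant factors of ∂_1 are all 1, so H_0 ≅ Z.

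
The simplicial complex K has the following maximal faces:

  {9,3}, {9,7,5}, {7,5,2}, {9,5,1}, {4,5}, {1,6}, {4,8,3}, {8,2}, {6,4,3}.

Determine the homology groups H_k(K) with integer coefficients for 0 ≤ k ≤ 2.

Order the vertices as 1 < 2 < 3 < 4 < 5 < 6 < 7 < 8 < 9. Listing each simplex with vertices in this order, K has dimension 2 with simplices:

  0-simplices (9): [1], [2], [3], [4], [5], [6], [7], [8], [9]
  1-simplices (16): [1,5], [1,6], [1,9], [2,5], [2,7], [2,8], [3,4], [3,6], [3,8], [3,9], [4,5], [4,6], [4,8], [5,7], [5,9], [7,9]
  2-simplices (5): [1,5,9], [2,5,7], [3,4,6], [3,4,8], [5,7,9]

so the chain groups are C_0 ≅ Z^9, C_1 ≅ Z^16, C_2 ≅ Z^5.

Boundary ∂_1: C_1 → C_0 maps an edge to its endpoints' difference, ∂[p,q] = q − p. For instance
  ∂[1,5] = [5] − [1].
As a 9×16 matrix over Z this has rank 8, with invariant factors (1,1,1,1,1,1,1,1).

Boundary ∂_2: C_2 → C_1 acts by ∂[p,q,r] = [q,r] − [p,r] + [p,q]. For instance
  ∂[3,4,8] = [4,8] − [3,8] + [3,4],
  ∂[2,5,7] = [5,7] − [2,7] + [2,5].
This gives a 16×5 integer matrix of rank 5; reducing to Smith normal form yields diagonal entries (1,1,1,1,1).

From H_k ≅ ker(∂_k) / im(∂_{k+1}) we obtain:

  H_0: rank C_0 − rank ∂_1 = 9 − 8 = 1, and the invariant factors of ∂_1 are all 1, so H_0 = Z.
  H_1: rank ker ∂_1 − rank ∂_2 = (16 − 8) − 5 = 3, and the invariant factors of ∂_2 are all 1, so H_1 = Z^3.
  H_2: rank ker ∂_2 − rank ∂_3 = (5 − 5) − 0 = 0, and there is no ∂_3, so H_2 = 0.

As a check, the Euler characteristic is 9 − 16 + 5 = -2, which agrees with 1 − 3 + 0 = -2.

H_0 ≅ Z,  H_1 ≅ Z^3,  H_2 = 0.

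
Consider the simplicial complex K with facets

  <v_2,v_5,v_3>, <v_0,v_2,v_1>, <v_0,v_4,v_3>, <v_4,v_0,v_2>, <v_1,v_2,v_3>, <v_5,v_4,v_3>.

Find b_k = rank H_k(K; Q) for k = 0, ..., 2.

b_0 = 1, b_1 = 1, b_2 = 0.

We work with the vertex ordering v_0 < v_1 < v_2 < v_3 < v_4 < v_5. The simplices of K, each written with vertices in increasing order, are:

  0-simplices (6): [v_0], [v_1], [v_2], [v_3], [v_4], [v_5]
  1-simplices (12): [v_0,v_1], [v_0,v_2], [v_0,v_3], [v_0,v_4], [v_1,v_2], [v_1,v_3], [v_2,v_3], [v_2,v_4], [v_2,v_5], [v_3,v_4], [v_3,v_5], [v_4,v_5]
  2-simplices (6): [v_0,v_1,v_2], [v_0,v_2,v_4], [v_0,v_3,v_4], [v_1,v_2,v_3], [v_2,v_3,v_5], [v_3,v_4,v_5]

Hence C_0 ≅ Z^6, C_1 ≅ Z^12, C_2 ≅ Z^6.

The boundary map ∂_1: C_1 → C_0 maps an edge to its endpoints' difference, ∂[p,q] = q − p.
As a 6×12 matrix over Z this has rank 5, with invariant factors (1,1,1,1,1).

∂_2: C_2 → C_1 acts by ∂[p,q,r] = [q,r] − [p,r] + [p,q]. For instance
  ∂[v_0,v_2,v_4] = [v_2,v_4] − [v_0,v_4] + [v_0,v_2],
  ∂[v_0,v_1,v_2] = [v_1,v_2] − [v_0,v_2] + [v_0,v_1].
This gives a 12×6 integer matrix of rank 6; reducing to Smith normal form yields diagonal entries (1,1,1,1,1,1).

Computing H_k = (kernel of ∂_k) / (image of ∂_{k+1}):

  H_0: rank C_0 − rank ∂_1 = 6 − 5 = 1, and the invariant factors of ∂_1 are all 1, so H_0 ≅ Z.
  H_1: rank ker ∂_1 − rank ∂_2 = (12 − 5) − 6 = 1, and the invariant factors of ∂_2 are all 1, so H_1 ≅ Z.
  H_2: rank ker ∂_2 − rank ∂_3 = (6 − 6) − 0 = 0, and there is no ∂_3, so H_2 ≅ 0.

As a check, the Euler characteristic is 6 − 12 + 6 = 0, which agrees with 1 − 1 + 0 = 0.

Hence the Betti numbers are b_0 = 1, b_1 = 1, b_2 = 0.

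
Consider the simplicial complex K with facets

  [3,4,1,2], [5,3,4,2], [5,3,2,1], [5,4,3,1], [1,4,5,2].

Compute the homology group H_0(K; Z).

Fix the vertex order 1 < 2 < 3 < 4 < 5 and write every simplex with vertices in increasing order. Then dim K = 3 and the simplices of K are:

  0-simplices (5): [1], [2], [3], [4], [5]
  1-simplices (10): [1,2], [1,3], [1,4], [1,5], [2,3], [2,4], [2,5], [3,4], [3,5], [4,5]
  2-simplices (10): [1,2,3], [1,2,4], [1,2,5], [1,3,4], [1,3,5], [1,4,5], [2,3,4], [2,3,5], [2,4,5], [3,4,5]
  3-simplices (5): [1,2,3,4], [1,2,3,5], [1,2,4,5], [1,3,4,5], [2,3,4,5]

Hence C_0 ≅ Z^5, C_1 ≅ Z^10, C_2 ≅ Z^10, C_3 ≅ Z^5.

Boundary ∂_1: C_1 → C_0 maps an edge to its endpoints' difference, ∂[p,q] = q − p. For instance
  ∂[3,4] = [4] − [3].
As a 5×10 matrix over Z this has rank 4, with invariant factors (1,1,1,1).

The boundary map ∂_2: C_2 → C_1 sends each 2-simplex [p,q,r] to [q,r] − [p,r] + [p,q]. For instance
  ∂[1,2,3] = [2,3] − [1,3] + [1,2],
  ∂[1,3,5] = [3,5] − [1,5] + [1,3].
As a 10×10 matrix over Z this has rank 6, with invariant factors (1,1,1,1,1,1).

Boundary ∂_3: C_3 → C_2 sends each 3-simplex σ to the alternating sum Σ_i (−1)^i (σ with its i-th vertex removed). For instance
  ∂[1,3,4,5] = [3,4,5] − [1,4,5] + [1,3,5] − [1,3,4],
  ∂[1,2,3,4] = [2,3,4] − [1,3,4] + [1,2,4] − [1,2,3].
The 10×5 boundary matrix has rank 4 and Smith normal form diag(1,1,1,1).

Now H_k = ker ∂_k / im ∂_{k+1}, so:

  H_0: rank C_0 − rank ∂_1 = 5 − 4 = 1, and the invariant factors of ∂_1 are all 1, so H_0 = Z.

H_0 ≅ Z.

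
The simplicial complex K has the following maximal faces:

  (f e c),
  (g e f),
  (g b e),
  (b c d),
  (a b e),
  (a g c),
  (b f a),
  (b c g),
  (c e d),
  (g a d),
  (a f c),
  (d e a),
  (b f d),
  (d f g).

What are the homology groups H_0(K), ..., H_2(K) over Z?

H_0 = Z,  H_1 = Z^2,  H_2 = Z.

We work with the vertex ordering a < b < c < d < e < f < g. The simplices of K, each written with vertices in increasing order, are:

  0-simplices (7): a, b, c, d, e, f, g
  1-simplices (21): ab, ac, ad, ae, af, ag, bc, bd, be, bf, bg, cd, ce, cf, cg, de, df, dg, ef, eg, fg
  2-simplices (14): abe, abf, acf, acg, ade, adg, bcd, bcg, bdf, beg, cde, cef, dfg, efg

Hence C_0 ≅ Z^7, C_1 ≅ Z^21, C_2 ≅ Z^14.

∂_1: C_1 → C_0 is given by ∂[p,q] = [q] − [p]. For instance
  ∂af = f − a.
As a 7×21 matrix over Z this has rank 6, with invariant factors (1,1,1,1,1,1).

The boundary map ∂_2: C_2 → C_1 sends each 2-simplex [p,q,r] to [q,r] − [p,r] + [p,q]. For instance
  ∂adg = dg − ag + ad,
  ∂efg = fg − eg + ef.
The 21×14 boundary matrix has rank 13 and Smith normal form diag(1,1,1,1,1,1,1,1,1,1,1,1,1).

Reading off H_k = ker ∂_k / im ∂_{k+1}:

  H_0: rank C_0 − rank ∂_1 = 7 − 6 = 1, and the invariant factors of ∂_1 are all 1, so H_0 = Z.
  H_1: rank ker ∂_1 − rank ∂_2 = (21 − 6) − 13 = 2, and the invariant factors of ∂_2 are all 1, so H_1 = Z^2.
  H_2: rank ker ∂_2 − rank ∂_3 = (14 − 13) − 0 = 1, and there is no ∂_3, so H_2 = Z.

As a check, the Euler characteristic is 7 − 21 + 14 = 0, which agrees with 1 − 2 + 1 = 0.
(K is a triangulation of the torus T^2.)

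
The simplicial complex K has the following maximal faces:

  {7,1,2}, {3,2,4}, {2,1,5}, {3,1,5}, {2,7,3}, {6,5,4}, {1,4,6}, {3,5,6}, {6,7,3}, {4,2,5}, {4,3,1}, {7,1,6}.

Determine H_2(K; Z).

H_2 = 0.

Fix the vertex order 1 < 2 < 3 < 4 < 5 < 6 < 7 and write every simplex with vertices in increasing order. Then dim K = 2 and the simplices of K are:

  0-simplices (7): [1], [2], [3], [4], [5], [6], [7]
  1-simplices (18): [1,2], [1,3], [1,4], [1,5], [1,6], [1,7], [2,3], [2,4], [2,5], [2,7], [3,4], [3,5], [3,6], [3,7], [4,5], [4,6], [5,6], [6,7]
  2-simplices (12): [1,2,5], [1,2,7], [1,3,4], [1,3,5], [1,4,6], [1,6,7], [2,3,4], [2,3,7], [2,4,5], [3,5,6], [3,6,7], [4,5,6]

Hence C_0 ≅ Z^7, C_1 ≅ Z^18, C_2 ≅ Z^12.

∂_1: C_1 → C_0 is given by ∂[p,q] = [q] − [p]. For instance
  ∂[2,3] = [3] − [2].
As a 7×18 matrix over Z this has rank 6, with invariant factors (1,1,1,1,1,1).

Boundary ∂_2: C_2 → C_1 sends each 2-simplex [p,q,r] to [q,r] − [p,r] + [p,q]. For instance
  ∂[1,2,7] = [2,7] − [1,7] + [1,2],
  ∂[1,3,4] = [3,4] − [1,4] + [1,3].
The 18×12 boundary matrix has rank 12 and Smith normal form diag(1,1,1,1,1,1,1,1,1,1,1,2).

From H_k ≅ ker(∂_k) / im(∂_{k+1}) we obtain:

  H_2: rank ker ∂_2 − rank ∂_3 = (12 − 12) − 0 = 0, and there is no ∂_3, so H_2 = 0.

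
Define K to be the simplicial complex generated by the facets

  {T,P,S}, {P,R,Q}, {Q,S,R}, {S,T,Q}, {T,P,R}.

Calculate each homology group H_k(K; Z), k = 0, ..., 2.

Order the vertices as P < Q < R < S < T. Listing each simplex with vertices in this order, K has dimension 2 with simplices:

  0-simplices (5): P, Q, R, S, T
  1-simplices (10): PQ, PR, PS, PT, QR, QS, QT, RS, RT, ST
  2-simplices (5): PQR, PRT, PST, QRS, QST

Hence C_0 ≅ Z^5, C_1 ≅ Z^10, C_2 ≅ Z^5.

The boundary map ∂_1: C_1 → C_0 sends each edge [p,q] (with p < q) to q − p. For instance
  ∂RS = S − R.
As a 5×10 matrix over Z this has rank 4, with invariant factors (1,1,1,1).

Boundary ∂_2: C_2 → C_1 acts by ∂[p,q,r] = [q,r] − [p,r] + [p,q]. For instance
  ∂PRT = RT − PT + PR,
  ∂QRS = RS − QS + QR.
As a 10×5 matrix over Z this has rank 5, with invariant factors (1,1,1,1,1).

Reading off H_k = ker ∂_k / im ∂_{k+1}:

  H_0: rank C_0 − rank ∂_1 = 5 − 4 = 1, and the invariant factors of ∂_1 are all 1, so H_0 ≅ Z.
  H_1: rank ker ∂_1 − rank ∂_2 = (10 − 4) − 5 = 1, and the invariant factors of ∂_2 are all 1, so H_1 ≅ Z.
  H_2: rank ker ∂_2 − rank ∂_3 = (5 − 5) − 0 = 0, and there is no ∂_3, so H_2 ≅ 0.

As a check, the Euler characteristic is 5 − 10 + 5 = 0, which agrees with 1 − 1 + 0 = 0.

H_0 ≅ Z,  H_1 ≅ Z,  H_2 = 0.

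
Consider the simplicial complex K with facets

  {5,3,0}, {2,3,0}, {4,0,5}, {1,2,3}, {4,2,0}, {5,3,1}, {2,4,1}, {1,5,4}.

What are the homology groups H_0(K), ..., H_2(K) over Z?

H_0 = Z,  H_1 = 0,  H_2 = Z.

Take the total order 0 < 1 < 2 < 3 < 4 < 5 on the vertex set. Then K (dimension 2) consists of the simplices:

  0-simplices (6): [0], [1], [2], [3], [4], [5]
  1-simplices (12): [0,2], [0,3], [0,4], [0,5], [1,2], [1,3], [1,4], [1,5], [2,3], [2,4], [3,5], [4,5]
  2-simplices (8): [0,2,3], [0,2,4], [0,3,5], [0,4,5], [1,2,3], [1,2,4], [1,3,5], [1,4,5]

giving chain groups C_0 ≅ Z^6, C_1 ≅ Z^12, C_2 ≅ Z^8.

Boundary ∂_1: C_1 → C_0 is given by ∂[p,q] = [q] − [p].
The 6×12 boundary matrix has rank 5 and Smith normal form diag(1,1,1,1,1).

Boundary ∂_2: C_2 → C_1 acts by ∂[p,q,r] = [q,r] − [p,r] + [p,q]. For instance
  ∂[1,2,3] = [2,3] − [1,3] + [1,2],
  ∂[0,3,5] = [3,5] − [0,5] + [0,3].
The resulting 12×8 matrix has rank 7, and its Smith normal form has invariant factors (1,1,1,1,1,1,1).

Now H_k = ker ∂_k / im ∂_{k+1}, so:

  H_0: rank C_0 − rank ∂_1 = 6 − 5 = 1, and the invariant factors of ∂_1 are all 1, so H_0 = Z.
  H_1: rank ker ∂_1 − rank ∂_2 = (12 − 5) − 7 = 0, and the invariant factors of ∂_2 are all 1, so H_1 = 0.
  H_2: rank ker ∂_2 − rank ∂_3 = (8 − 7) − 0 = 1, and there is no ∂_3, so H_2 = Z.

As a check, the Euler characteristic is 6 − 12 + 8 = 2, which agrees with 1 − 0 + 1 = 2.
(K is a triangulation of the 2-sphere S^2.)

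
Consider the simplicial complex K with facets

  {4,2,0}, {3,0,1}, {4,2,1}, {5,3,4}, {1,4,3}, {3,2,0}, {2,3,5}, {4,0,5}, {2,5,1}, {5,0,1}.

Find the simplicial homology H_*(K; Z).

Order the vertices as 0 < 1 < 2 < 3 < 4 < 5. Listing each simplex with vertices in this order, K has dimension 2 with simplices:

  0-simplices (6): [0], [1], [2], [3], [4], [5]
  1-simplices (15): [0,1], [0,2], [0,3], [0,4], [0,5], [1,2], [1,3], [1,4], [1,5], [2,3], [2,4], [2,5], [3,4], [3,5], [4,5]
  2-simplices (10): [0,1,3], [0,1,5], [0,2,3], [0,2,4], [0,4,5], [1,2,4], [1,2,5], [1,3,4], [2,3,5], [3,4,5]

so the chain groups are C_0 ≅ Z^6, C_1 ≅ Z^15, C_2 ≅ Z^10.

∂_1: C_1 → C_0 is given by ∂[p,q] = [q] − [p]. For instance
  ∂[0,1] = [1] − [0].
As a 6×15 matrix over Z this has rank 5, with invariant factors (1,1,1,1,1).

Boundary ∂_2: C_2 → C_1 maps a triangle to the signed sum of its edges. For instance
  ∂[3,4,5] = [4,5] − [3,5] + [3,4],
  ∂[1,3,4] = [3,4] − [1,4] + [1,3].
The 15×10 boundary matrix has rank 10 and Smith normal form diag(1,1,1,1,1,1,1,1,1,2).

Now H_k = ker ∂_k / im ∂_{k+1}, so:

  H_0: rank C_0 − rank ∂_1 = 6 − 5 = 1, and the invariant factors of ∂_1 are all 1, so H_0 ≅ Z.
  H_1: rank ker ∂_1 − rank ∂_2 = (15 − 5) − 10 = 0, and ∂_2 has invariant factor 2 > 1, so H_1 ≅ Z_2.
  H_2: rank ker ∂_2 − rank ∂_3 = (10 − 10) − 0 = 0, and there is no ∂_3, so H_2 ≅ 0.

As a check, the Euler characteristic is 6 − 15 + 10 = 1, which agrees with 1 − 0 + 0 = 1.

H_0 = Z,  H_1 = Z_2,  H_2 = 0.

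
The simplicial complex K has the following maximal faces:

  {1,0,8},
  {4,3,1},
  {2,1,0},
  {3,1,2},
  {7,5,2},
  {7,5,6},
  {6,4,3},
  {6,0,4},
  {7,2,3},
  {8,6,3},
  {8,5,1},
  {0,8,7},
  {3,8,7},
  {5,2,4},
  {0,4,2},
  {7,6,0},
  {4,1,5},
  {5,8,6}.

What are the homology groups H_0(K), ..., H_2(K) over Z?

Fix the vertex order 0 < 1 < 2 < 3 < 4 < 5 < 6 < 7 < 8 and write every simplex with vertices in increasing order. Then dim K = 2 and the simplices of K are:

  0-simplices (9): [0], [1], [2], [3], [4], [5], [6], [7], [8]
  1-simplices (27): (27 of them)
  2-simplices (18): [0,1,2], [0,1,8], [0,2,4], [0,4,6], [0,6,7], [0,7,8], [1,2,3], [1,3,4], [1,4,5], [1,5,8], [2,3,7], [2,4,5], [2,5,7], [3,4,6], [3,6,8], [3,7,8], [5,6,7], [5,6,8]

so the chain groups are C_0 ≅ Z^9, C_1 ≅ Z^27, C_2 ≅ Z^18.

∂_1: C_1 → C_0 sends each edge [p,q] (with p < q) to q − p.
As a 9×27 matrix over Z this has rank 8, with invariant factors (1,1,1,1,1,1,1,1).

∂_2: C_2 → C_1 maps a triangle to the signed sum of its edges. For instance
  ∂[1,2,3] = [2,3] − [1,3] + [1,2],
  ∂[1,4,5] = [4,5] − [1,5] + [1,4].
The 27×18 boundary matrix has rank 18 and Smith normal form diag(1,1,1,1,1,1,1,1,1,1,1,1,1,1,1,1,1,2).

Now H_k = ker ∂_k / im ∂_{k+1}, so:

  H_0: rank C_0 − rank ∂_1 = 9 − 8 = 1, and the invariant factors of ∂_1 are all 1, so H_0 = Z.
  H_1: rank ker ∂_1 − rank ∂_2 = (27 − 8) − 18 = 1, and ∂_2 has invariant factor 2 > 1, so H_1 = Z ⊕ Z/2.
  H_2: rank ker ∂_2 − rank ∂_3 = (18 − 18) − 0 = 0, and there is no ∂_3, so H_2 = 0.

As a check, the Euler characteristic is 9 − 27 + 18 = 0, which agrees with 1 − 1 + 0 = 0.

H_0 = Z,  H_1 = Z ⊕ Z/2,  H_2 = 0.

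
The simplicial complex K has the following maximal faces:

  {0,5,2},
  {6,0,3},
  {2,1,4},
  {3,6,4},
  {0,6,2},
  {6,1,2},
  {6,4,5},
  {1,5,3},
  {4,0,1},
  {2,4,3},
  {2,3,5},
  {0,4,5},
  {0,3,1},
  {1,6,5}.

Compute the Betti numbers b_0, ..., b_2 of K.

Take the total order 0 < 1 < 2 < 3 < 4 < 5 < 6 on the vertex set. Then K (dimension 2) consists of the simplices:

  0-simplices (7): [0], [1], [2], [3], [4], [5], [6]
  1-simplices (21): [0,1], [0,2], [0,3], [0,4], [0,5], [0,6], [1,2], [1,3], [1,4], [1,5], [1,6], [2,3], [2,4], [2,5], [2,6], [3,4], [3,5], [3,6], [4,5], [4,6], [5,6]
  2-simplices (14): [0,1,3], [0,1,4], [0,2,5], [0,2,6], [0,3,6], [0,4,5], [1,2,4], [1,2,6], [1,3,5], [1,5,6], [2,3,4], [2,3,5], [3,4,6], [4,5,6]

so the chain groups are C_0 ≅ Z^7, C_1 ≅ Z^21, C_2 ≅ Z^14.

Boundary ∂_1: C_1 → C_0 is given by ∂[p,q] = [q] − [p]. For instance
  ∂[3,4] = [4] − [3].
As a 7×21 matrix over Z this has rank 6, with invariant factors (1,1,1,1,1,1).

∂_2: C_2 → C_1 maps a triangle to the signed sum of its edges. For instance
  ∂[1,3,5] = [3,5] − [1,5] + [1,3],
  ∂[0,1,3] = [1,3] − [0,3] + [0,1].
As a 21×14 matrix over Z this has rank 13, with invariant factors (1,1,1,1,1,1,1,1,1,1,1,1,1).

Now H_k = ker ∂_k / im ∂_{k+1}, so:

  H_0: rank C_0 − rank ∂_1 = 7 − 6 = 1, and the invariant factors of ∂_1 are all 1, so H_0 ≅ Z.
  H_1: rank ker ∂_1 − rank ∂_2 = (21 − 6) − 13 = 2, and the invariant factors of ∂_2 are all 1, so H_1 ≅ Z^2.
  H_2: rank ker ∂_2 − rank ∂_3 = (14 − 13) − 0 = 1, and there is no ∂_3, so H_2 ≅ Z.

Hence the Betti numbers are b_0 = 1, b_1 = 2, b_2 = 1.

b_0 = 1, b_1 = 2, b_2 = 1.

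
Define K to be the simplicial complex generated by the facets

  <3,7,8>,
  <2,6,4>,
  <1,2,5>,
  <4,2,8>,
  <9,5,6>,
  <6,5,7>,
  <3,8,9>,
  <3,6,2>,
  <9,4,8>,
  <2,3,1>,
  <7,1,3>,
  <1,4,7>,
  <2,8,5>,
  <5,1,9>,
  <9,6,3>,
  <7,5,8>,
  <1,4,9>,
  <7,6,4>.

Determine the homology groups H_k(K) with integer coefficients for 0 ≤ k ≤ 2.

K has 9 vertices, 27 edges, 18 triangles.
rank ∂_0 = 0, rank ∂_1 = 8 ⇒ b_0 = 9 − 0 − 8 = 1; all invariant factors of ∂_1 are 1 so no torsion. So H_0 ≅ Z.
rank ∂_1 = 8, rank ∂_2 = 17 ⇒ b_1 = 27 − 8 − 17 = 2; all invariant factors of ∂_2 are 1 so no torsion. So H_1 ≅ Z^2.
rank ∂_2 = 17, rank ∂_3 = 0 ⇒ b_2 = 18 − 17 − 0 = 1. So H_2 ≅ Z.

H_0 = Z,  H_1 = Z^2,  H_2 = Z.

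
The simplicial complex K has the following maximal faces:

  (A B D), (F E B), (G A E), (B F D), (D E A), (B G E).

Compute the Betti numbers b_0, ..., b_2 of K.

b_0 = 1, b_1 = 1, b_2 = 0.

Order the vertices as A < B < D < E < F < G. Listing each simplex with vertices in this order, K has dimension 2 with simplices:

  0-simplices (6): A, B, D, E, F, G
  1-simplices (12): AB, AD, AE, AG, BD, BE, BF, BG, DE, DF, EF, EG
  2-simplices (6): ABD, ADE, AEG, BDF, BEF, BEG

Hence C_0 ≅ Z^6, C_1 ≅ Z^12, C_2 ≅ Z^6.

Boundary ∂_1: C_1 → C_0 sends each edge [p,q] (with p < q) to q − p.
The 6×12 boundary matrix has rank 5 and Smith normal form diag(1,1,1,1,1).

Boundary ∂_2: C_2 → C_1 sends each 2-simplex [p,q,r] to [q,r] − [p,r] + [p,q]. For instance
  ∂BEG = EG − BG + BE,
  ∂BDF = DF − BF + BD.
This gives a 12×6 integer matrix of rank 6; reducing to Smith normal form yields diagonal entries (1,1,1,1,1,1).

Reading off H_k = ker ∂_k / im ∂_{k+1}:

  H_0: rank C_0 − rank ∂_1 = 6 − 5 = 1, and the invariant factors of ∂_1 are all 1, so H_0 ≅ Z.
  H_1: rank ker ∂_1 − rank ∂_2 = (12 − 5) − 6 = 1, and the invariant factors of ∂_2 are all 1, so H_1 ≅ Z.
  H_2: rank ker ∂_2 − rank ∂_3 = (6 − 6) − 0 = 0, and there is no ∂_3, so H_2 ≅ 0.

Hence the Betti numbers are b_0 = 1, b_1 = 1, b_2 = 0.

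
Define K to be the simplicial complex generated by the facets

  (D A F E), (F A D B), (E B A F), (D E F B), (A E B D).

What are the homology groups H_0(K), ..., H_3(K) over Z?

Take the total order A < B < D < E < F on the vertex set. Then K (dimension 3) consists of the simplices:

  0-simplices (5): A, B, D, E, F
  1-simplices (10): AB, AD, AE, AF, BD, BE, BF, DE, DF, EF
  2-simplices (10): ABD, ABE, ABF, ADE, ADF, AEF, BDE, BDF, BEF, DEF
  3-simplices (5): ABDE, ABDF, ABEF, ADEF, BDEF

so the chain groups are C_0 ≅ Z^5, C_1 ≅ Z^10, C_2 ≅ Z^10, C_3 ≅ Z^5.

Boundary ∂_1: C_1 → C_0 maps an edge to its endpoints' difference, ∂[p,q] = q − p.
The 5×10 boundary matrix has rank 4 and Smith normal form diag(1,1,1,1).

∂_2: C_2 → C_1 maps a triangle to the signed sum of its edges. For instance
  ∂ADE = DE − AE + AD,
  ∂ABF = BF − AF + AB.
This gives a 10×10 integer matrix of rank 6; reducing to Smith normal form yields diagonal entries (1,1,1,1,1,1).

The boundary map ∂_3: C_3 → C_2 sends each 3-simplex σ to the alternating sum Σ_i (−1)^i (σ with its i-th vertex removed). For instance
  ∂ABDF = BDF − ADF + ABF − ABD,
  ∂ABDE = BDE − ADE + ABE − ABD.
The 10×5 boundary matrix has rank 4 and Smith normal form diag(1,1,1,1).

Now H_k = ker ∂_k / im ∂_{k+1}, so:

  H_0: rank C_0 − rank ∂_1 = 5 − 4 = 1, and the invariant factors of ∂_1 are all 1, so H_0 ≅ Z.
  H_1: rank ker ∂_1 − rank ∂_2 = (10 − 4) − 6 = 0, and the invariant factors of ∂_2 are all 1, so H_1 ≅ 0.
  H_2: rank ker ∂_2 − rank ∂_3 = (10 − 6) − 4 = 0, and the invariant factors of ∂_3 are all 1, so H_2 ≅ 0.
  H_3: rank ker ∂_3 − rank ∂_4 = (5 − 4) − 0 = 1, and there is no ∂_4, so H_3 ≅ Z.

(K is a triangulation of the 3-sphere S^3.)

H_0 ≅ Z,  H_1 = 0,  H_2 = 0,  H_3 ≅ Z.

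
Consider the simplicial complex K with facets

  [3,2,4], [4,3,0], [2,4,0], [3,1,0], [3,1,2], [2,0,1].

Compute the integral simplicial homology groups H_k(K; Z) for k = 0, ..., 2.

We work with the vertex ordering 0 < 1 < 2 < 3 < 4. The simplices of K, each written with vertices in increasing order, are:

  0-simplices (5): [0], [1], [2], [3], [4]
  1-simplices (9): [0,1], [0,2], [0,3], [0,4], [1,2], [1,3], [2,3], [2,4], [3,4]
  2-simplices (6): [0,1,2], [0,1,3], [0,2,4], [0,3,4], [1,2,3], [2,3,4]

so the chain groups are C_0 ≅ Z^5, C_1 ≅ Z^9, C_2 ≅ Z^6.

∂_1: C_1 → C_0 sends each edge [p,q] (with p < q) to q − p.
The 5×9 boundary matrix has rank 4 and Smith normal form diag(1,1,1,1).

∂_2: C_2 → C_1 sends each 2-simplex [p,q,r] to [q,r] − [p,r] + [p,q]. For instance
  ∂[0,3,4] = [3,4] − [0,4] + [0,3],
  ∂[1,2,3] = [2,3] − [1,3] + [1,2].
The resulting 9×6 matrix has rank 5, and its Smith normal form has invariant factors (1,1,1,1,1).

Now H_k = ker ∂_k / im ∂_{k+1}, so:

  H_0: rank C_0 − rank ∂_1 = 5 − 4 = 1, and the invariant factors of ∂_1 are all 1, so H_0 ≅ Z.
  H_1: rank ker ∂_1 − rank ∂_2 = (9 − 4) − 5 = 0, and the invariant factors of ∂_2 are all 1, so H_1 ≅ 0.
  H_2: rank ker ∂_2 − rank ∂_3 = (6 − 5) − 0 = 1, and there is no ∂_3, so H_2 ≅ Z.

H_0 ≅ Z,  H_1 = 0,  H_2 ≅ Z.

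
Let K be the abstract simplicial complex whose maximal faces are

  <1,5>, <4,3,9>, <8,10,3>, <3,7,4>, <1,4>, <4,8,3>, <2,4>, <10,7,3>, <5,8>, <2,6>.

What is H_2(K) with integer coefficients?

H_2 ≅ 0.

We work with the vertex ordering 1 < 2 < 3 < 4 < 5 < 6 < 7 < 8 < 9 < 10. The simplices of K, each written with vertices in increasing order, are:

  0-simplices (10): [1], [2], [3], [4], [5], [6], [7], [8], [9], [10]
  1-simplices (15): [1,4], [1,5], [2,4], [2,6], [3,4], [3,7], [3,8], [3,9], [3,10], [4,7], [4,8], [4,9], [5,8], [7,10], [8,10]
  2-simplices (5): [3,4,7], [3,4,8], [3,4,9], [3,7,10], [3,8,10]

Hence C_0 ≅ Z^10, C_1 ≅ Z^15, C_2 ≅ Z^5.

The boundary map ∂_1: C_1 → C_0 maps an edge to its endpoints' difference, ∂[p,q] = q − p. For instance
  ∂[3,9] = [9] − [3].
This gives a 10×15 integer matrix of rank 9; reducing to Smith normal form yields diagonal entries (1,1,1,1,1,1,1,1,1).

The boundary map ∂_2: C_2 → C_1 maps a triangle to the signed sum of its edges. For instance
  ∂[3,4,7] = [4,7] − [3,7] + [3,4],
  ∂[3,7,10] = [7,10] − [3,10] + [3,7].
The 15×5 boundary matrix has rank 5 and Smith normal form diag(1,1,1,1,1).

Reading off H_k = ker ∂_k / im ∂_{k+1}:

  H_2: rank ker ∂_2 − rank ∂_3 = (5 − 5) − 0 = 0, and there is no ∂_3, so H_2 ≅ 0.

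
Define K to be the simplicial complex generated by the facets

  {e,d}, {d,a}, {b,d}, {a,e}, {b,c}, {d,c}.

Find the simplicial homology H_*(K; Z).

H_0 = Z,  H_1 = Z^2.

We work with the vertex ordering a < b < c < d < e. The simplices of K, each written with vertices in increasing order, are:

  0-simplices (5): a, b, c, d, e
  1-simplices (6): ad, ae, bc, bd, cd, de

giving chain groups C_0 ≅ Z^5, C_1 ≅ Z^6.

Boundary ∂_1: C_1 → C_0 is given by ∂[p,q] = [q] − [p].
The resulting 5×6 matrix has rank 4, and its Smith normal form has invariant factors (1,1,1,1).

From H_k ≅ ker(∂_k) / im(∂_{k+1}) we obtain:

  H_0: rank C_0 − rank ∂_1 = 5 − 4 = 1, and the invariant factors of ∂_1 are all 1, so H_0 ≅ Z.
  H_1: rank ker ∂_1 − rank ∂_2 = (6 − 4) − 0 = 2, and there is no ∂_2, so H_1 ≅ Z^2.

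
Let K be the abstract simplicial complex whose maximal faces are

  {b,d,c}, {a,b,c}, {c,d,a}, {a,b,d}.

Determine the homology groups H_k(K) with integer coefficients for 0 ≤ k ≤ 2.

Take the total order a < b < c < d on the vertex set. Then K (dimension 2) consists of the simplices:

  0-simplices (4): a, b, c, d
  1-simplices (6): ab, ac, ad, bc, bd, cd
  2-simplices (4): abc, abd, acd, bcd

giving chain groups C_0 ≅ Z^4, C_1 ≅ Z^6, C_2 ≅ Z^4.

The boundary map ∂_1: C_1 → C_0 sends each edge [p,q] (with p < q) to q − p. For instance
  ∂ad = d − a.
The 4×6 boundary matrix has rank 3 and Smith normal form diag(1,1,1).

Boundary ∂_2: C_2 → C_1 acts by ∂[p,q,r] = [q,r] − [p,r] + [p,q]. For instance
  ∂acd = cd − ad + ac,
  ∂abd = bd − ad + ab.
As a 6×4 matrix over Z this has rank 3, with invariant factors (1,1,1).

From H_k ≅ ker(∂_k) / im(∂_{k+1}) we obtain:

  H_0: rank C_0 − rank ∂_1 = 4 − 3 = 1, and the invariant factors of ∂_1 are all 1, so H_0 = Z.
  H_1: rank ker ∂_1 − rank ∂_2 = (6 − 3) − 3 = 0, and the invariant factors of ∂_2 are all 1, so H_1 = 0.
  H_2: rank ker ∂_2 − rank ∂_3 = (4 − 3) − 0 = 1, and there is no ∂_3, so H_2 = Z.

(K is a triangulation of the 2-sphere S^2.)

H_0 ≅ Z,  H_1 = 0,  H_2 ≅ Z.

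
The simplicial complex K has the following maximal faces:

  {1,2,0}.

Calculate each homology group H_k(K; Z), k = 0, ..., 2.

H_0 = Z,  H_1 = 0,  H_2 = 0.

We work with the vertex ordering 0 < 1 < 2. The simplices of K, each written with vertices in increasing order, are:

  0-simplices (3): [0], [1], [2]
  1-simplices (3): [0,1], [0,2], [1,2]
  2-simplices (1): [0,1,2]

so the chain groups are C_0 ≅ Z^3, C_1 ≅ Z^3, C_2 ≅ Z^1.

Boundary ∂_1: C_1 → C_0 maps an edge to its endpoints' difference, ∂[p,q] = q − p.
This gives a 3×3 integer matrix of rank 2; reducing to Smith normal form yields diagonal entries (1,1).

The boundary map ∂_2: C_2 → C_1 acts by ∂[p,q,r] = [q,r] − [p,r] + [p,q]. For instance
  ∂[0,1,2] = [1,2] − [0,2] + [0,1].
The resulting 3×1 matrix has rank 1, and its Smith normal form has invariant factors (1).

Now H_k = ker ∂_k / im ∂_{k+1}, so:

  H_0: rank C_0 − rank ∂_1 = 3 − 2 = 1, and the invariant factors of ∂_1 are all 1, so H_0 = Z.
  H_1: rank ker ∂_1 − rank ∂_2 = (3 − 2) − 1 = 0, and the invariant factors of ∂_2 are all 1, so H_1 = 0.
  H_2: rank ker ∂_2 − rank ∂_3 = (1 − 1) − 0 = 0, and there is no ∂_3, so H_2 = 0.

(K is a triangulation of the 2-simplex.)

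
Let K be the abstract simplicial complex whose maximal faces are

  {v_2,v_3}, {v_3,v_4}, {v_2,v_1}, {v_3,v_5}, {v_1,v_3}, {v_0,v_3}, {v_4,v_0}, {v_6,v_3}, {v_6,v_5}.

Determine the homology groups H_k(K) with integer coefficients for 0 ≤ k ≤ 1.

H_0 = Z,  H_1 = Z^3.

We work with the vertex ordering v_0 < v_1 < v_2 < v_3 < v_4 < v_5 < v_6. The simplices of K, each written with vertices in increasing order, are:

  0-simplices (7): [v_0], [v_1], [v_2], [v_3], [v_4], [v_5], [v_6]
  1-simplices (9): [v_0,v_3], [v_0,v_4], [v_1,v_2], [v_1,v_3], [v_2,v_3], [v_3,v_4], [v_3,v_5], [v_3,v_6], [v_5,v_6]

Hence C_0 ≅ Z^7, C_1 ≅ Z^9.

Boundary ∂_1: C_1 → C_0 sends each edge [p,q] (with p < q) to q − p.
The 7×9 boundary matrix has rank 6 and Smith normal form diag(1,1,1,1,1,1).

Computing H_k = (kernel of ∂_k) / (image of ∂_{k+1}):

  H_0: rank C_0 − rank ∂_1 = 7 − 6 = 1, and the invariant factors of ∂_1 are all 1, so H_0 ≅ Z.
  H_1: rank ker ∂_1 − rank ∂_2 = (9 − 6) − 0 = 3, and there is no ∂_2, so H_1 ≅ Z^3.

As a check, the Euler characteristic is 7 − 9 = -2, which agrees with 1 − 3 = -2.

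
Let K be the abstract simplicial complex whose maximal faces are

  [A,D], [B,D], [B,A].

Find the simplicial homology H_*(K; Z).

H_0 ≅ Z,  H_1 ≅ Z.

K has 3 vertices, 3 edges.
rank ∂_0 = 0, rank ∂_1 = 2 ⇒ b_0 = 3 − 0 − 2 = 1; all invariant factors of ∂_1 are 1 so no torsion. So H_0 = Z.
rank ∂_1 = 2, rank ∂_2 = 0 ⇒ b_1 = 3 − 2 − 0 = 1. So H_1 = Z.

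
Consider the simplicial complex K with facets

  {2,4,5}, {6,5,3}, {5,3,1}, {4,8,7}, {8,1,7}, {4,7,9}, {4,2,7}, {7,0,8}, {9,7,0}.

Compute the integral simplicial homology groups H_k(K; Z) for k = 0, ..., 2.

Take the total order 0 < 1 < 2 < 3 < 4 < 5 < 6 < 7 < 8 < 9 on the vertex set. Then K (dimension 2) consists of the simplices:

  0-simplices (10): [0], [1], [2], [3], [4], [5], [6], [7], [8], [9]
  1-simplices (19): [0,7], [0,8], [0,9], [1,3], [1,5], [1,7], [1,8], [2,4], [2,5], [2,7], [3,5], [3,6], [4,5], [4,7], [4,8], [4,9], [5,6], [7,8], [7,9]
  2-simplices (9): [0,7,8], [0,7,9], [1,3,5], [1,7,8], [2,4,5], [2,4,7], [3,5,6], [4,7,8], [4,7,9]

so the chain groups are C_0 ≅ Z^10, C_1 ≅ Z^19, C_2 ≅ Z^9.

∂_1: C_1 → C_0 is given by ∂[p,q] = [q] − [p]. For instance
  ∂[1,5] = [5] − [1].
The resulting 10×19 matrix has rank 9, and its Smith normal form has invariant factors (1,1,1,1,1,1,1,1,1).

Boundary ∂_2: C_2 → C_1 maps a triangle to the signed sum of its edges. For instance
  ∂[4,7,8] = [7,8] − [4,8] + [4,7],
  ∂[2,4,7] = [4,7] − [2,7] + [2,4].
This gives a 19×9 integer matrix of rank 9; reducing to Smith normal form yields diagonal entries (1,1,1,1,1,1,1,1,1).

Now H_k = ker ∂_k / im ∂_{k+1}, so:

  H_0: rank C_0 − rank ∂_1 = 10 − 9 = 1, and the invariant factors of ∂_1 are all 1, so H_0 ≅ Z.
  H_1: rank ker ∂_1 − rank ∂_2 = (19 − 9) − 9 = 1, and the invariant factors of ∂_2 are all 1, so H_1 ≅ Z.
  H_2: rank ker ∂_2 − rank ∂_3 = (9 − 9) − 0 = 0, and there is no ∂_3, so H_2 ≅ 0.

As a check, the Euler characteristic is 10 − 19 + 9 = 0, which agrees with 1 − 1 + 0 = 0.

H_0 ≅ Z,  H_1 ≅ Z,  H_2 = 0.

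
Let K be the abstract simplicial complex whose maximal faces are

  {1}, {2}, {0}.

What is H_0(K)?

We work with the vertex ordering 0 < 1 < 2. The simplices of K, each written with vertices in increasing order, are:

  0-simplices (3): [0], [1], [2]

Hence C_0 ≅ Z^3.

Reading off H_k = ker ∂_k / im ∂_{k+1}:

  H_0: rank C_0 − rank ∂_1 = 3 − 0 = 3, and there is no ∂_1, so H_0 ≅ Z^3.

(K is a triangulation of a set of 3 points.)

H_0 = Z^3.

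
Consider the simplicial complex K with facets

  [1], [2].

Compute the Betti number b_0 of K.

Fix the vertex order 1 < 2 and write every simplex with vertices in increasing order. Then dim K = 0 and the simplices of K are:

  0-simplices (2): [1], [2]

so the chain groups are C_0 ≅ Z^2.

Reading off H_k = ker ∂_k / im ∂_{k+1}:

  H_0: rank C_0 − rank ∂_1 = 2 − 0 = 2, and there is no ∂_1, so H_0 = Z^2.

Hence the Betti numbers are b_0 = 2.

b_0 = 2.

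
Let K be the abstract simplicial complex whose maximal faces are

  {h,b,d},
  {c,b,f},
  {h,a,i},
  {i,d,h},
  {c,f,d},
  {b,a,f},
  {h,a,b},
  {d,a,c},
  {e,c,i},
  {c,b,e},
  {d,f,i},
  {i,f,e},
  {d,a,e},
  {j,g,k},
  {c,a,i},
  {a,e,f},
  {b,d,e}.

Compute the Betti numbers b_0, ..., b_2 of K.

Take the total order a < b < c < d < e < f < g < h < i < j < k on the vertex set. Then K (dimension 2) consists of the simplices:

  0-simplices (11): a, b, c, d, e, f, g, h, i, j, k
  1-simplices (27): ab, ac, ad, ae, af, ah, ai, bc, bd, be, bf, bh, cd, ce, cf, ci, de, df, dh, di, ef, ei, fi, gj, gk, hi, jk
  2-simplices (17): abf, abh, acd, aci, ade, aef, ahi, bce, bcf, bde, bdh, cdf, cei, dfi, dhi, efi, gjk

so the chain groups are C_0 ≅ Z^11, C_1 ≅ Z^27, C_2 ≅ Z^17.

∂_1: C_1 → C_0 is given by ∂[p,q] = [q] − [p].
This gives a 11×27 integer matrix of rank 9; reducing to Smith normal form yields diagonal entries (1,1,1,1,1,1,1,1,1).

The boundary map ∂_2: C_2 → C_1 acts by ∂[p,q,r] = [q,r] − [p,r] + [p,q]. For instance
  ∂cei = ei − ci + ce,
  ∂aef = ef − af + ae.
The resulting 27×17 matrix has rank 16, and its Smith normal form has invariant factors (1,1,1,1,1,1,1,1,1,1,1,1,1,1,1,1).

Now H_k = ker ∂_k / im ∂_{k+1}, so:

  H_0: rank C_0 − rank ∂_1 = 11 − 9 = 2, and the invariant factors of ∂_1 are all 1, so H_0 ≅ Z^2.
  H_1: rank ker ∂_1 − rank ∂_2 = (27 − 9) − 16 = 2, and the invariant factors of ∂_2 are all 1, so H_1 ≅ Z^2.
  H_2: rank ker ∂_2 − rank ∂_3 = (17 − 16) − 0 = 1, and there is no ∂_3, so H_2 ≅ Z.

(K is a triangulation of the disjoint union of the 2-simplex and the torus T^2.)

Hence the Betti numbers are b_0 = 2, b_1 = 2, b_2 = 1.

b_0 = 2, b_1 = 2, b_2 = 1.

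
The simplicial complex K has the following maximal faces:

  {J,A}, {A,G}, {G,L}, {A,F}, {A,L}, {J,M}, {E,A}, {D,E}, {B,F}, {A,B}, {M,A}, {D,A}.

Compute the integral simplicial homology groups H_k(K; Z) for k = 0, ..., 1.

Order the vertices as A < B < D < E < F < G < J < L < M. Listing each simplex with vertices in this order, K has dimension 1 with simplices:

  0-simplices (9): A, B, D, E, F, G, J, L, M
  1-simplices (12): AB, AD, AE, AF, AG, AJ, AL, AM, BF, DE, GL, JM

giving chain groups C_0 ≅ Z^9, C_1 ≅ Z^12.

∂_1: C_1 → C_0 is given by ∂[p,q] = [q] − [p].
As a 9×12 matrix over Z this has rank 8, with invariant factors (1,1,1,1,1,1,1,1).

Reading off H_k = ker ∂_k / im ∂_{k+1}:

  H_0: rank C_0 − rank ∂_1 = 9 − 8 = 1, and the invariant factors of ∂_1 are all 1, so H_0 ≅ Z.
  H_1: rank ker ∂_1 − rank ∂_2 = (12 − 8) − 0 = 4, and there is no ∂_2, so H_1 ≅ Z^4.

As a check, the Euler characteristic is 9 − 12 = -3, which agrees with 1 − 4 = -3.
(K is a triangulation of a wedge of 4 circles.)

H_0 = Z,  H_1 = Z^4.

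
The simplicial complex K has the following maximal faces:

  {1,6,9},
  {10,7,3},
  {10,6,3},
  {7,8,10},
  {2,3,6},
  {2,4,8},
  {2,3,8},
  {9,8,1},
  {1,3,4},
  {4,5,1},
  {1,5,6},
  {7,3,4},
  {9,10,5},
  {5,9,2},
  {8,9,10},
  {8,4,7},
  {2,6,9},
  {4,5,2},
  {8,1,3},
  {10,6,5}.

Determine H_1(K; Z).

H_1 ≅ Z ⊕ Z_2.

We work with the vertex ordering 1 < 2 < 3 < 4 < 5 < 6 < 7 < 8 < 9 < 10. The simplices of K, each written with vertices in increasing order, are:

  0-simplices (10): [1], [2], [3], [4], [5], [6], [7], [8], [9], [10]
  1-simplices (30): (30 of them)
  2-simplices (20): (20 of them)

Hence C_0 ≅ Z^10, C_1 ≅ Z^30, C_2 ≅ Z^20.

The boundary map ∂_1: C_1 → C_0 is given by ∂[p,q] = [q] − [p].
This gives a 10×30 integer matrix of rank 9; reducing to Smith normal form yields diagonal entries (1,1,1,1,1,1,1,1,1).

Boundary ∂_2: C_2 → C_1 sends each 2-simplex [p,q,r] to [q,r] − [p,r] + [p,q]. For instance
  ∂[2,5,9] = [5,9] − [2,9] + [2,5],
  ∂[2,4,8] = [4,8] − [2,8] + [2,4].
As a 30×20 matrix over Z this has rank 20, with invariant factors (1,1,1,1,1,1,1,1,1,1,1,1,1,1,1,1,1,1,1,2).

Reading off H_k = ker ∂_k / im ∂_{k+1}:

  H_1: rank ker ∂_1 − rank ∂_2 = (30 − 9) − 20 = 1, and ∂_2 has invariant factor 2 > 1, so H_1 ≅ Z ⊕ Z_2.

(K is a triangulation of the Klein bottle.)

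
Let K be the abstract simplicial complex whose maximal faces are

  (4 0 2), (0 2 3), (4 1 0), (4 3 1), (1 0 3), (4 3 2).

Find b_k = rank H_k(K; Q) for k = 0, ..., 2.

b_0 = 1, b_1 = 0, b_2 = 1.

Order the vertices as 0 < 1 < 2 < 3 < 4. Listing each simplex with vertices in this order, K has dimension 2 with simplices:

  0-simplices (5): [0], [1], [2], [3], [4]
  1-simplices (9): [0,1], [0,2], [0,3], [0,4], [1,3], [1,4], [2,3], [2,4], [3,4]
  2-simplices (6): [0,1,3], [0,1,4], [0,2,3], [0,2,4], [1,3,4], [2,3,4]

giving chain groups C_0 ≅ Z^5, C_1 ≅ Z^9, C_2 ≅ Z^6.

The boundary map ∂_1: C_1 → C_0 maps an edge to its endpoints' difference, ∂[p,q] = q − p.
The resulting 5×9 matrix has rank 4, and its Smith normal form has invariant factors (1,1,1,1).

Boundary ∂_2: C_2 → C_1 maps a triangle to the signed sum of its edges. For instance
  ∂[1,3,4] = [3,4] − [1,4] + [1,3],
  ∂[0,2,4] = [2,4] − [0,4] + [0,2].
This gives a 9×6 integer matrix of rank 5; reducing to Smith normal form yields diagonal entries (1,1,1,1,1).

Computing H_k = (kernel of ∂_k) / (image of ∂_{k+1}):

  H_0: rank C_0 − rank ∂_1 = 5 − 4 = 1, and the invariant factors of ∂_1 are all 1, so H_0 ≅ Z.
  H_1: rank ker ∂_1 − rank ∂_2 = (9 − 4) − 5 = 0, and the invariant factors of ∂_2 are all 1, so H_1 ≅ 0.
  H_2: rank ker ∂_2 − rank ∂_3 = (6 − 5) − 0 = 1, and there is no ∂_3, so H_2 ≅ Z.

Hence the Betti numbers are b_0 = 1, b_1 = 0, b_2 = 1.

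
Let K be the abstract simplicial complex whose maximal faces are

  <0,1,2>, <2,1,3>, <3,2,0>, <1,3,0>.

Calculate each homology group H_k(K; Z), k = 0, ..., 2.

H_0 ≅ Z,  H_1 = 0,  H_2 ≅ Z.

K has 4 vertices, 6 edges, 4 triangles.
rank ∂_0 = 0, rank ∂_1 = 3 ⇒ b_0 = 4 − 0 − 3 = 1; all invariant factors of ∂_1 are 1 so no torsion. So H_0 ≅ Z.
rank ∂_1 = 3, rank ∂_2 = 3 ⇒ b_1 = 6 − 3 − 3 = 0; all invariant factors of ∂_2 are 1 so no torsion. So H_1 ≅ 0.
rank ∂_2 = 3, rank ∂_3 = 0 ⇒ b_2 = 4 − 3 − 0 = 1. So H_2 ≅ Z.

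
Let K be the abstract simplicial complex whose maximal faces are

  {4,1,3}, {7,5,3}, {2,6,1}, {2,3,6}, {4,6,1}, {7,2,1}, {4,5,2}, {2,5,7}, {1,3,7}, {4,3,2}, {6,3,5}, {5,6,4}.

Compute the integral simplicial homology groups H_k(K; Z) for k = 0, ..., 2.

Order the vertices as 1 < 2 < 3 < 4 < 5 < 6 < 7. Listing each simplex with vertices in this order, K has dimension 2 with simplices:

  0-simplices (7): [1], [2], [3], [4], [5], [6], [7]
  1-simplices (18): [1,2], [1,3], [1,4], [1,6], [1,7], [2,3], [2,4], [2,5], [2,6], [2,7], [3,4], [3,5], [3,6], [3,7], [4,5], [4,6], [5,6], [5,7]
  2-simplices (12): [1,2,6], [1,2,7], [1,3,4], [1,3,7], [1,4,6], [2,3,4], [2,3,6], [2,4,5], [2,5,7], [3,5,6], [3,5,7], [4,5,6]

Hence C_0 ≅ Z^7, C_1 ≅ Z^18, C_2 ≅ Z^12.

The boundary map ∂_1: C_1 → C_0 maps an edge to its endpoints' difference, ∂[p,q] = q − p. For instance
  ∂[2,5] = [5] − [2].
The resulting 7×18 matrix has rank 6, and its Smith normal form has invariant factors (1,1,1,1,1,1).

Boundary ∂_2: C_2 → C_1 sends each 2-simplex [p,q,r] to [q,r] − [p,r] + [p,q]. For instance
  ∂[1,4,6] = [4,6] − [1,6] + [1,4],
  ∂[2,4,5] = [4,5] − [2,5] + [2,4].
The 18×12 boundary matrix has rank 12 and Smith normal form diag(1,1,1,1,1,1,1,1,1,1,1,2).

Now H_k = ker ∂_k / im ∂_{k+1}, so:

  H_0: rank C_0 − rank ∂_1 = 7 − 6 = 1, and the invariant factors of ∂_1 are all 1, so H_0 ≅ Z.
  H_1: rank ker ∂_1 − rank ∂_2 = (18 − 6) − 12 = 0, and ∂_2 has invariant factor 2 > 1, so H_1 ≅ Z/2.
  H_2: rank ker ∂_2 − rank ∂_3 = (12 − 12) − 0 = 0, and there is no ∂_3, so H_2 ≅ 0.

H_0 ≅ Z,  H_1 ≅ Z/2,  H_2 = 0.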